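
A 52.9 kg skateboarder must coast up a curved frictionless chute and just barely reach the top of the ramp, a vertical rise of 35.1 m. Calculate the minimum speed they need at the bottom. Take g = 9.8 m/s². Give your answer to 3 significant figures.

v = 26.2 m/s

At the top they are momentarily at rest, so all KE converts to PE: ½mv² = mgh
v = √(2gh) = √(2 × 9.8 × 35.1) = 26.23 m/s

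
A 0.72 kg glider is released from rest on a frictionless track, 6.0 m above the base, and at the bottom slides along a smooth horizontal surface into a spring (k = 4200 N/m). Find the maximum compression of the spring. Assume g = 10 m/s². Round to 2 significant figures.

x = 0.14 m

Energy conservation (no friction) from release to max compression: mgh = ½kx²
x = √(2mgh/k) = √(2 × 0.72 × 10 × 6.0 / 4200) = 0.1434 m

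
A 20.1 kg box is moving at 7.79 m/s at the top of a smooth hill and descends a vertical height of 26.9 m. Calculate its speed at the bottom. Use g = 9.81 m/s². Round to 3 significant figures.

v = 24.3 m/s

Mechanical energy is conserved (no friction): ½mv₀² + mgh = ½mv²
v² = v₀² + 2gh = (7.79)² + 2(9.81)(26.9) = 588.46
v = √588.46 = 24.26 m/s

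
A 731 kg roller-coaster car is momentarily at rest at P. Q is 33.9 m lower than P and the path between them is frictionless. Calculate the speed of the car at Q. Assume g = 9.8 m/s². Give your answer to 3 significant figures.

Energy conservation between the two points: mgh = ½mv²
v = √(2gh) = √(2 × 9.8 × 33.9) = √664.44 = 25.78 m/s

v = 25.8 m/s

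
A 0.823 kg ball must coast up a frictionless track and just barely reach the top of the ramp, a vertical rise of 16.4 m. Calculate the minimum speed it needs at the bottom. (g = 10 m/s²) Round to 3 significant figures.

v = 18.1 m/s

At the top it is momentarily at rest, so all KE converts to PE: ½mv² = mgh
v = √(2gh) = √(2 × 10 × 16.4) = 18.11 m/s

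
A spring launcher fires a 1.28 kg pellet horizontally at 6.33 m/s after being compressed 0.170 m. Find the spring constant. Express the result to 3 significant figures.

Spring PE at full compression equals KE at release: ½kx² = ½mv²
k = mv²/x² = (1.28)(6.33)²/(0.170)² = 1775 N/m

k = 1770 N/m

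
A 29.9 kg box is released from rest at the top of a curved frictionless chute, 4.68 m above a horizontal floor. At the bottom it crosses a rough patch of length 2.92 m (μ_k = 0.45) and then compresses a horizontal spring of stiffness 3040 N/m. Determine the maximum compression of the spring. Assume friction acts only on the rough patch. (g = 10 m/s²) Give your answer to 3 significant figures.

Initial energy: E₁ = mgh = (29.9)(10)(4.68) = 1399.3 J
Friction removes W_f = μ_k mg d = (0.45)(29.9)(10)(2.92) = 392.9 J
Energy reaching the spring: E = 1399.3 − 392.9 = 1006.4 J
At max compression ½kx² = E ⇒ x = √(2E/k) = √(2 × 1006.4/3040) = 0.8137 m

x = 0.814 m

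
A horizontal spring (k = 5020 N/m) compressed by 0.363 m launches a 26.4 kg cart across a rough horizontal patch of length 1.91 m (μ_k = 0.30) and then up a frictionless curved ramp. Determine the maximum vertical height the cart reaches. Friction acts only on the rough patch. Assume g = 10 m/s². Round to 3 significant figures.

h = 0.680 m

Spring energy: E₀ = ½kx² = ½(5020)(0.363)² = 330.74 J
Friction: W_f = μ_k mg d = (0.30)(26.4)(10)(1.91) = 151.3 J
Energy at base of ramp: E = 330.74 − 151.3 = 179.47 J
At max height all remaining energy is PE: mgh = E ⇒ h = E/(mg) = 179.47/(26.4 × 10) = 0.6798 m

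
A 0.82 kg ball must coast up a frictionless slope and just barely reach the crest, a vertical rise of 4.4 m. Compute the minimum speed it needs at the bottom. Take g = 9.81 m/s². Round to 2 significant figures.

v = 9.3 m/s

At the top it is momentarily at rest, so all KE converts to PE: ½mv² = mgh
v = √(2gh) = √(2 × 9.81 × 4.4) = 9.291 m/s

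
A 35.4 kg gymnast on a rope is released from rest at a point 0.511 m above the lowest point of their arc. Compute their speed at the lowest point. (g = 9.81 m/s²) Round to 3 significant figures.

By conservation of mechanical energy, mgh = ½mv²
v = √(2gh) = √(2 × 9.81 × 0.511) = √10.026 = 3.166 m/s

v = 3.17 m/s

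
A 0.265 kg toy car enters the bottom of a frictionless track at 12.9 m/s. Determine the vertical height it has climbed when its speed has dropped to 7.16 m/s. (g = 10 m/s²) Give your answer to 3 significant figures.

Energy balance between the two points: ½mv₁² = ½mv₂² + mgh
h = (v₁² − v₂²)/(2g) = (12.9² − 7.16²)/(2 × 10) = 5.757 m

h = 5.76 m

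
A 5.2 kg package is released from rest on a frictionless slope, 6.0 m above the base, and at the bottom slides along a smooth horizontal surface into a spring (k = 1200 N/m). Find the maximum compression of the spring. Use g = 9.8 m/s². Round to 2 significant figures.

At max compression the package is momentarily at rest: mgh = ½kx²
x = √(2mgh/k) = √(2 × 5.2 × 9.8 × 6.0 / 1200) = 0.7139 m

x = 0.71 m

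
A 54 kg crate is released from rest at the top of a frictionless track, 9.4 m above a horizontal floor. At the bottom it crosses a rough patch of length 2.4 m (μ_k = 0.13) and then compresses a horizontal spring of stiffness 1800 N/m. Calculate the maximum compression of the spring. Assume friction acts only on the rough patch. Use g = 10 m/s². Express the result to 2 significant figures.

Initial energy: E₁ = mgh = (54)(10)(9.4) = 5076.0 J
Friction removes W_f = μ_k mg d = (0.13)(54)(10)(2.4) = 168.5 J
Energy reaching the spring: E = 5076.0 − 168.5 = 4907.5 J
At max compression ½kx² = E ⇒ x = √(2E/k) = √(2 × 4907.5/1800) = 2.335 m

x = 2.3 m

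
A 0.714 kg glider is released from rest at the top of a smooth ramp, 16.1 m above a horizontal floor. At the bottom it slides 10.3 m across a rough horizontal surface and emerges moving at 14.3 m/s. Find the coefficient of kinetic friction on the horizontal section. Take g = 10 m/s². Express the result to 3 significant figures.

μ_k = 0.570

Applying the work–energy principle:
mgh = ½mv² + μ_k m g d
mgh = 114.95 J; ½mv² = 73.003 J
W_f = 114.95 − 73.003 = 41.95 J
μ_k = W_f/(mg·d) = 41.95/(7.140 × 10.3) = 0.5704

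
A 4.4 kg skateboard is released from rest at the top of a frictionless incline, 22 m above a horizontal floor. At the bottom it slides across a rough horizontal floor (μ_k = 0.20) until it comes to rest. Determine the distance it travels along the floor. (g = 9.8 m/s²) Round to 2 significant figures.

Applying the work–energy principle:
At rest all PE has been dissipated by friction: mgh = μ_k m g d
d = h/μ_k = 22/0.20 = 110.0 m

d = 110 m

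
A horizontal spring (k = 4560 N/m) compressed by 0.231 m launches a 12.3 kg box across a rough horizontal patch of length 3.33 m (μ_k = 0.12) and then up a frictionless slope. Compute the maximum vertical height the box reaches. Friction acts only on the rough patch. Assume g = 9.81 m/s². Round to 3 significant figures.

Spring energy: E₀ = ½kx² = ½(4560)(0.231)² = 121.66 J
Friction: W_f = μ_k mg d = (0.12)(12.3)(9.81)(3.33) = 48.22 J
Energy at base of ramp: E = 121.66 − 48.22 = 73.446 J
At max height all remaining energy is PE: mgh = E ⇒ h = E/(mg) = 73.446/(12.3 × 9.81) = 0.6087 m

h = 0.609 m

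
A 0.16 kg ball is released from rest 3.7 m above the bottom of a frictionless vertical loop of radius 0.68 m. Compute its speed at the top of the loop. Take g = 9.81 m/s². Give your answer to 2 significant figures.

v = 6.8 m/s

Energy conservation: mgh = ½mv_top² + mg(2r)
v_top² = 2g(h − 2r) = 2(9.81)(3.7 − 1.360) = 45.91
v_top = 6.776 m/s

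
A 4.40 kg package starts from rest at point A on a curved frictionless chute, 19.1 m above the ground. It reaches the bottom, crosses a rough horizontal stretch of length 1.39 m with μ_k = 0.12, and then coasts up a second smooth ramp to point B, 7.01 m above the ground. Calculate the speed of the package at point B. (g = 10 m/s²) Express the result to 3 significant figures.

Energy at A: mgh₁ = (4.40)(10)(19.1) = 840.40 J
Friction loss: W_f = μ_k mg d = 7.339 J
At B: ½mv² + mgh₂ = mgh₁ − W_f
½mv² = 840.40 − 7.339 − 308.44 = 524.62 J
v = √(2 × 524.62/4.40) = 15.44 m/s

v = 15.4 m/s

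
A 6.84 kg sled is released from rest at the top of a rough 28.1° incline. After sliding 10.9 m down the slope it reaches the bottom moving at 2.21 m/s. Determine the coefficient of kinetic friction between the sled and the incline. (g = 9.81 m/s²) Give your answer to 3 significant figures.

The energy dissipated by friction is the PE lost minus the KE gained:
mgL sinθ = 344.50 J; ½mv² = 16.704 J
W_f = 344.50 − 16.704 = 327.8 J
μ_k = W_f/(mg cosθ · L) = 327.8/(59.19 × 10.9) = 0.5081

μ_k = 0.508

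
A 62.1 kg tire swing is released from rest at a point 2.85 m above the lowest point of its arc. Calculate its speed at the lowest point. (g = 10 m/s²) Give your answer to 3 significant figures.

Mechanical energy is conserved (no friction): mgh = ½mv²
v = √(2gh) = √(2 × 10 × 2.85) = √57.000 = 7.550 m/s

v = 7.55 m/s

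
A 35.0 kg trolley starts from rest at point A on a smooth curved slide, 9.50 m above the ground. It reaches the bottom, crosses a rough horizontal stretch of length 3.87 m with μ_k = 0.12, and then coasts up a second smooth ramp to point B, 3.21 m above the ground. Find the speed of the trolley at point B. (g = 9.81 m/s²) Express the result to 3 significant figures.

v = 10.7 m/s

Energy at A: mgh₁ = (35.0)(9.81)(9.50) = 3261.8 J
Friction loss: W_f = μ_k mg d = 159.5 J
At B: ½mv² + mgh₂ = mgh₁ − W_f
½mv² = 3261.8 − 159.5 − 1102.2 = 2000.2 J
v = √(2 × 2000.2/35.0) = 10.69 m/s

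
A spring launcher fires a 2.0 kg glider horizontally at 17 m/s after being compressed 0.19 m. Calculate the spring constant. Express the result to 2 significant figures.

Energy stored in the spring equals the launch KE: ½kx² = ½mv²
k = mv²/x² = (2.0)(17)²/(0.19)² = 16011 N/m

k = 16000 N/m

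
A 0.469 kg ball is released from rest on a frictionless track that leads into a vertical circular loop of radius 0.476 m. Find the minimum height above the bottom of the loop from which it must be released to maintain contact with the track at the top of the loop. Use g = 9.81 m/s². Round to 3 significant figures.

At the top, for minimum speed gravity alone supplies the centripetal force: mg = mv_top²/r ⇒ v_top² = gr = 4.670 m²/s²
Energy conservation from release height h to the top (height 2r): mgh = ½mv_top² + mg(2r)
h = v_top²/(2g) + 2r = r/2 + 2r = 5r/2 = 1.190 m

h = 1.19 m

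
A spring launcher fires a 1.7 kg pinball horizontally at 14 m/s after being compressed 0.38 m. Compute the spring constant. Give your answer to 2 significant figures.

k = 2300 N/m

½kx² = ½mv²
k = mv²/x² = (1.7)(14)²/(0.38)² = 2307 N/m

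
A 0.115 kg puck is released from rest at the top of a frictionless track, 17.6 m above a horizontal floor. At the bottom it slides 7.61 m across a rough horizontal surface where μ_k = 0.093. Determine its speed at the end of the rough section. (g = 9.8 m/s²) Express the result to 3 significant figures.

Energy at the top = energy at the end + work done against friction:
mgh = ½mv² + μ_k m g d
W_f = μ_k mg d = (0.093)(0.115)(9.8)(7.61) = 0.7976 J
½mv² = mgh − W_f = 19.835 − 0.7976 = 19.038 J
v = √(2 × 19.038/0.115) = 18.20 m/s

v = 18.2 m/s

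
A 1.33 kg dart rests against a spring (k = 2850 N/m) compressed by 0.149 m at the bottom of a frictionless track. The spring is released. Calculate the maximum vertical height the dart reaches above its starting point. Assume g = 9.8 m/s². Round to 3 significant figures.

Energy conservation from release to the highest point: ½kx² = mgh
h = kx²/(2mg) = (2850)(0.149)²/(2 × 1.33 × 9.8) = 2.427 m

h = 2.43 m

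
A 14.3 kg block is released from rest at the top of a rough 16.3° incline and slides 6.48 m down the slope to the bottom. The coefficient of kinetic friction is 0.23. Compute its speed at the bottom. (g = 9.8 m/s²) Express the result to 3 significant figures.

Work–energy: mg(L sinθ) − μ_k(mg cosθ)L = ½mv²
mgh = mgL sinθ = (14.3)(9.8)(6.48)sin16.3° = 254.88 J
W_f = μ_k mg cosθ · L = (0.23)(14.3)(9.8)cos16.3°·6.48 = 200.5 J
½mv² = 254.88 − 200.5 = 54.406 J
v = √(2 × 54.406/14.3) = 2.758 m/s

v = 2.76 m/s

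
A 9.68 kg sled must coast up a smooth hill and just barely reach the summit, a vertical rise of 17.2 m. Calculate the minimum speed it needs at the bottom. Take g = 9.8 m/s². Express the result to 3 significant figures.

At the top it is momentarily at rest, so all KE converts to PE: ½mv² = mgh
v = √(2gh) = √(2 × 9.8 × 17.2) = 18.36 m/s

v = 18.4 m/s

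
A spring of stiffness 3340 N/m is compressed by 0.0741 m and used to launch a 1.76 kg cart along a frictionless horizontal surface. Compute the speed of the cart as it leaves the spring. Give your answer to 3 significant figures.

v = 3.23 m/s

The cart leaves the spring when the spring is at natural length, so ½kx² = ½mv²
v = x√(k/m) = 0.0741 × √(3340/1.76) = 3.228 m/s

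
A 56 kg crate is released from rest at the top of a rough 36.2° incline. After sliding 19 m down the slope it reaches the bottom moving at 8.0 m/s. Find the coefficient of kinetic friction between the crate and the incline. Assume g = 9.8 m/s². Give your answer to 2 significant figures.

The energy dissipated by friction is the PE lost minus the KE gained:
mgL sinθ = 6158.4 J; ½mv² = 1792.0 J
W_f = 6158.4 − 1792.0 = 4366 J
μ_k = W_f/(mg cosθ · L) = 4366/(442.9 × 19) = 0.5189

μ_k = 0.52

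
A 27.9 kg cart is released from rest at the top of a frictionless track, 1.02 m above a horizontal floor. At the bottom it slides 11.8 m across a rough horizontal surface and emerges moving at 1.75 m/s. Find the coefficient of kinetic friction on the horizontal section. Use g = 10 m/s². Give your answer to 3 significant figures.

Applying the work–energy principle:
mgh = ½mv² + μ_k m g d
mgh = 284.58 J; ½mv² = 42.722 J
W_f = 284.58 − 42.722 = 241.9 J
μ_k = W_f/(mg·d) = 241.9/(279.0 × 11.8) = 0.07346

μ_k = 0.0735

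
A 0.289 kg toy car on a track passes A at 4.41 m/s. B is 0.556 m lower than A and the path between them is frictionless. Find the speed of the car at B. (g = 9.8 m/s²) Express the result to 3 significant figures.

Mechanical energy is conserved (no friction): ½mv₀² + mgh = ½mv²
v² = v₀² + 2gh = (4.41)² + 2(9.8)(0.556) = 30.346
v = √30.346 = 5.509 m/s

v = 5.51 m/s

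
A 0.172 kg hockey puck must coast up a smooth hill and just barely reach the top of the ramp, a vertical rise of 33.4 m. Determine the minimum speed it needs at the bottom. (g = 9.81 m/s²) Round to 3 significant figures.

At the top it is momentarily at rest, so all KE converts to PE: ½mv² = mgh
v = √(2gh) = √(2 × 9.81 × 33.4) = 25.60 m/s

v = 25.6 m/s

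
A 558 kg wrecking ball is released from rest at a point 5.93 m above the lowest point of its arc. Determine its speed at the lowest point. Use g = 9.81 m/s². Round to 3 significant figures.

By conservation of mechanical energy, mgh = ½mv²
v = √(2gh) = √(2 × 9.81 × 5.93) = √116.35 = 10.79 m/s

v = 10.8 m/s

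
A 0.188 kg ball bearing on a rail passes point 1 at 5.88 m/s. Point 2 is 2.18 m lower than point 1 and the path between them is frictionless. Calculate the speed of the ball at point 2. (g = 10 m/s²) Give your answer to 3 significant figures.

Mechanical energy is conserved (no friction): ½mv₀² + mgh = ½mv²
The mass cancels from both sides.
v² = v₀² + 2gh = (5.88)² + 2(10)(2.18) = 78.174
v = √78.174 = 8.842 m/s

v = 8.84 m/s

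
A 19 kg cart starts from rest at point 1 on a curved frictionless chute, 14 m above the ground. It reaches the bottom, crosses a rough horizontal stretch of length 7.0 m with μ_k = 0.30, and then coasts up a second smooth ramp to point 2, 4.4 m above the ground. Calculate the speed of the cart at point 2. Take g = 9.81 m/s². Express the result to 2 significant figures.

Energy at 1: mgh₁ = (19)(9.81)(14) = 2609.5 J
Friction loss: W_f = μ_k mg d = 391.4 J
At 2: ½mv² + mgh₂ = mgh₁ − W_f
½mv² = 2609.5 − 391.4 − 820.12 = 1397.9 J
v = √(2 × 1397.9/19) = 12.13 m/s

v = 12 m/s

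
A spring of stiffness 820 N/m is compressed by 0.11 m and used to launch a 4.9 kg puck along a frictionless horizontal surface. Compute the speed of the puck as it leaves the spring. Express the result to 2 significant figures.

Spring PE converts entirely to kinetic energy: ½kx² = ½mv²
v = x√(k/m) = 0.11 × √(820/4.9) = 1.423 m/s

v = 1.4 m/s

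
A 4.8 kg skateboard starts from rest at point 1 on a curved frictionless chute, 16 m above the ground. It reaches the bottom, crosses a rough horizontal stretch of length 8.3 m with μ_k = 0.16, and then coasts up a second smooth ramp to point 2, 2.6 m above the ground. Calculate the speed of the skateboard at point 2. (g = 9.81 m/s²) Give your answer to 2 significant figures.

v = 15 m/s

Energy at 1: mgh₁ = (4.8)(9.81)(16) = 753.41 J
Friction loss: W_f = μ_k mg d = 62.53 J
At 2: ½mv² + mgh₂ = mgh₁ − W_f
½mv² = 753.41 − 62.53 − 122.43 = 568.45 J
v = √(2 × 568.45/4.8) = 15.39 m/s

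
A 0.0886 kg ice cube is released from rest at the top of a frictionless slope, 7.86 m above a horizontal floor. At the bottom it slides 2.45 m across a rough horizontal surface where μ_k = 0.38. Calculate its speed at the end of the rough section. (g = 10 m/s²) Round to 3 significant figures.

v = 11.8 m/s

Energy bookkeeping (friction removes W_f = μ_k N d):
mgh = ½mv² + μ_k m g d
W_f = μ_k mg d = (0.38)(0.0886)(10)(2.45) = 0.8249 J
½mv² = mgh − W_f = 6.9640 − 0.8249 = 6.1391 J
v = √(2 × 6.1391/0.0886) = 11.77 m/s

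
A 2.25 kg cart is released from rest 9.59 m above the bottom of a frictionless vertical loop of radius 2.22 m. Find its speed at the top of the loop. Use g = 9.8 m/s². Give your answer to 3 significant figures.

v = 10.0 m/s

Energy conservation: mgh = ½mv_top² + mg(2r)
v_top² = 2g(h − 2r) = 2(9.8)(9.59 − 4.440) = 100.9
v_top = 10.05 m/s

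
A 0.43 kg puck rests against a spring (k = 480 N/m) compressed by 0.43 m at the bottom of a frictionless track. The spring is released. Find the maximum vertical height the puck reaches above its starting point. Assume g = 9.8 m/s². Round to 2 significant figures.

h = 11 m

At maximum height the puck is at rest, so ½kx² = mgh
h = kx²/(2mg) = (480)(0.43)²/(2 × 0.43 × 9.8) = 10.53 m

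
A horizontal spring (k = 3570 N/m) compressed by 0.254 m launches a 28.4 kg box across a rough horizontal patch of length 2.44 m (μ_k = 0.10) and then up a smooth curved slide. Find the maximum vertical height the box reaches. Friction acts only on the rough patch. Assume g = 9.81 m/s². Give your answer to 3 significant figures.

Spring energy: E₀ = ½kx² = ½(3570)(0.254)² = 115.16 J
Friction: W_f = μ_k mg d = (0.10)(28.4)(9.81)(2.44) = 67.98 J
Energy at base of ramp: E = 115.16 − 67.98 = 47.182 J
At max height all remaining energy is PE: mgh = E ⇒ h = E/(mg) = 47.182/(28.4 × 9.81) = 0.1694 m

h = 0.169 m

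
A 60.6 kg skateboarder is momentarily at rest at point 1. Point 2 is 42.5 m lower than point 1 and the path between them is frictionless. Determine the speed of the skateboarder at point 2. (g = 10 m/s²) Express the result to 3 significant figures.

Mechanical energy is conserved (no friction): mgh = ½mv²
The mass cancels from both sides.
v = √(2gh) = √(2 × 10 × 42.5) = √850.00 = 29.15 m/s

v = 29.2 m/s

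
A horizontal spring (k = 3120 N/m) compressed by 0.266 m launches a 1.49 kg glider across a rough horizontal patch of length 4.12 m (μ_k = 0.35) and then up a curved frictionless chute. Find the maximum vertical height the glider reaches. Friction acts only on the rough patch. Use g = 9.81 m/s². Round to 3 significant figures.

h = 6.11 m

Spring energy: E₀ = ½kx² = ½(3120)(0.266)² = 110.38 J
Friction: W_f = μ_k mg d = (0.35)(1.49)(9.81)(4.12) = 21.08 J
Energy at base of ramp: E = 110.38 − 21.08 = 89.302 J
At max height all remaining energy is PE: mgh = E ⇒ h = E/(mg) = 89.302/(1.49 × 9.81) = 6.109 m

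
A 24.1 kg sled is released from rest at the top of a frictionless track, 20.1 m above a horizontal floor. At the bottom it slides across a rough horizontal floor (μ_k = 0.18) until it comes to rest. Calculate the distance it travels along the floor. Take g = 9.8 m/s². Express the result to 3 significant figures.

d = 112 m

Applying the work–energy principle:
At rest all PE has been dissipated by friction: mgh = μ_k m g d
d = h/μ_k = 20.1/0.18 = 111.7 m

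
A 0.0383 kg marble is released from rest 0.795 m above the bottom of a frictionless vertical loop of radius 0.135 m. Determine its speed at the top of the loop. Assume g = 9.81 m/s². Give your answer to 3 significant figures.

v = 3.21 m/s

Energy conservation: mgh = ½mv_top² + mg(2r)
v_top² = 2g(h − 2r) = 2(9.81)(0.795 − 0.2700) = 10.30
v_top = 3.209 m/s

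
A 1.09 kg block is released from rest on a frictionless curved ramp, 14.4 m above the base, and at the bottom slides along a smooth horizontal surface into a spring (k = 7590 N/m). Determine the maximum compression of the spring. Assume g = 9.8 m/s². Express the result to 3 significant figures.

Energy conservation (no friction) from release to max compression: mgh = ½kx²
x = √(2mgh/k) = √(2 × 1.09 × 9.8 × 14.4 / 7590) = 0.2013 m

x = 0.201 m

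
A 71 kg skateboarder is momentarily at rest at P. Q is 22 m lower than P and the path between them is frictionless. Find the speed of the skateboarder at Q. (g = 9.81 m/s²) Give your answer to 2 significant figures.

v = 21 m/s

Energy conservation between the two points: mgh = ½mv²
v = √(2gh) = √(2 × 9.81 × 22) = √431.64 = 20.78 m/s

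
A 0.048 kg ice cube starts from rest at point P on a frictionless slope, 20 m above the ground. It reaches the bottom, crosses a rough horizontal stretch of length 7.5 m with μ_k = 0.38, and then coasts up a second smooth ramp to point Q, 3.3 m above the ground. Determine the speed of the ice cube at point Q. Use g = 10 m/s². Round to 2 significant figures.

Energy at P: mgh₁ = (0.048)(10)(20) = 9.6000 J
Friction loss: W_f = μ_k mg d = 1.368 J
At Q: ½mv² + mgh₂ = mgh₁ − W_f
½mv² = 9.6000 − 1.368 − 1.5840 = 6.6480 J
v = √(2 × 6.6480/0.048) = 16.64 m/s

v = 17 m/s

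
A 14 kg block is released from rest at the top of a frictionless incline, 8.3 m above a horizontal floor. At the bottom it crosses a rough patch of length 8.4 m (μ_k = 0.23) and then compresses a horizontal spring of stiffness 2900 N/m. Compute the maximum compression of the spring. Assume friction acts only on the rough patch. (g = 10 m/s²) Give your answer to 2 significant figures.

Initial energy: E₁ = mgh = (14)(10)(8.3) = 1162.0 J
Friction removes W_f = μ_k mg d = (0.23)(14)(10)(8.4) = 270.5 J
Energy reaching the spring: E = 1162.0 − 270.5 = 891.52 J
At max compression ½kx² = E ⇒ x = √(2E/k) = √(2 × 891.52/2900) = 0.7841 m

x = 0.78 m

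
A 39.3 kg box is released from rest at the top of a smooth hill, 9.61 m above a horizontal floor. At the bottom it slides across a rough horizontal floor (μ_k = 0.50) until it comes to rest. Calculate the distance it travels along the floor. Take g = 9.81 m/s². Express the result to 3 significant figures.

d = 19.2 m

Energy at the top = energy at the end + work done against friction:
At rest all PE has been dissipated by friction: mgh = μ_k m g d
d = h/μ_k = 9.61/0.50 = 19.22 m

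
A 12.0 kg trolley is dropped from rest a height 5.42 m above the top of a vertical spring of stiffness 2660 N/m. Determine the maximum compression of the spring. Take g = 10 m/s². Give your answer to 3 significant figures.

x = 0.746 m

Measuring PE from the top of the relaxed spring, at max compression the trolley has dropped H + x with zero KE, so:
mg(H + x) = ½kx²
½(2660)x² − (12.0)(10)x − (12.0)(10)(5.42) = 0
1330x² − 120.0x − 650.4 = 0
x = [120.0 + √(14400 + 3.4601e+06)]/(2 × 1330) = 0.7459 m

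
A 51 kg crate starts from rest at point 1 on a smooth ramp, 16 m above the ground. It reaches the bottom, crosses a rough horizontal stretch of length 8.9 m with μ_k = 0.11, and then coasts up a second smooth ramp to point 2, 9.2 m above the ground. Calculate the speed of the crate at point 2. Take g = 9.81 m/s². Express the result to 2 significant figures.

v = 11 m/s

Energy at 1: mgh₁ = (51)(9.81)(16) = 8005.0 J
Friction loss: W_f = μ_k mg d = 489.8 J
At 2: ½mv² + mgh₂ = mgh₁ − W_f
½mv² = 8005.0 − 489.8 − 4602.9 = 2912.3 J
v = √(2 × 2912.3/51) = 10.69 m/s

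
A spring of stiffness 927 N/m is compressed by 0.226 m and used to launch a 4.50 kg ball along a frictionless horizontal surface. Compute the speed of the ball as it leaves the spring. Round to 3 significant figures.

v = 3.24 m/s

The ball leaves the spring when the spring is at natural length, so ½kx² = ½mv²
v = x√(k/m) = 0.226 × √(927/4.50) = 3.244 m/s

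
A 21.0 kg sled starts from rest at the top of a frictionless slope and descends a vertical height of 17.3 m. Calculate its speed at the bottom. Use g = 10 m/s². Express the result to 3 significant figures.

Mechanical energy is conserved (no friction): mgh = ½mv²
The mass cancels from both sides.
v = √(2gh) = √(2 × 10 × 17.3) = √346.00 = 18.60 m/s

v = 18.6 m/s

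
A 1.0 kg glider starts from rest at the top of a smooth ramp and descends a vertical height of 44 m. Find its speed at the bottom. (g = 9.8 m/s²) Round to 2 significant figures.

v = 29 m/s

By conservation of mechanical energy, mgh = ½mv²
The mass cancels from both sides.
v = √(2gh) = √(2 × 9.8 × 44) = √862.40 = 29.37 m/s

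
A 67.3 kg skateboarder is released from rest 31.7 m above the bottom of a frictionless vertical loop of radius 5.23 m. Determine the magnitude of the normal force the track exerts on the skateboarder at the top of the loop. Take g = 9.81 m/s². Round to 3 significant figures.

N = 4700 N

Energy from release to top (height 2r): mgh = ½mv_top² + mg(2r)
v_top² = 2g(h − 2r) = 2(9.81)(31.7 − 10.46) = 416.73 m²/s²
At the top, both N and weight point toward the centre: N + mg = mv_top²/r
N = m(v_top²/r − g) = 67.3(416.73/5.23 − 9.81) = 4702 N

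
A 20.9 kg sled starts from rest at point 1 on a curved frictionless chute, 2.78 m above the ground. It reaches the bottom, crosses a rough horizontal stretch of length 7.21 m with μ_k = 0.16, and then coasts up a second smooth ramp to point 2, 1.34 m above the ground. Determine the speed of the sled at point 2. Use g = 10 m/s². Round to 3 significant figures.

Energy at 1: mgh₁ = (20.9)(10)(2.78) = 581.02 J
Friction loss: W_f = μ_k mg d = 241.1 J
At 2: ½mv² + mgh₂ = mgh₁ − W_f
½mv² = 581.02 − 241.1 − 280.06 = 59.858 J
v = √(2 × 59.858/20.9) = 2.393 m/s

v = 2.39 m/s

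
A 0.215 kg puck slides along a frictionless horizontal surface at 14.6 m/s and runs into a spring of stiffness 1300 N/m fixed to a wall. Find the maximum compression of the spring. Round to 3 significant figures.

x = 0.188 m

At max compression the puck is momentarily at rest: ½mv² = ½kx²
x = v√(m/k) = 14.6 × √(0.215/1300) = 0.1878 m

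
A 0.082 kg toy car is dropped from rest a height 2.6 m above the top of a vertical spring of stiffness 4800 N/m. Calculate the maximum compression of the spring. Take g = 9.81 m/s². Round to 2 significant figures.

Let x be the compression. The total drop is H + x, and the car is instantaneously at rest at max compression, so energy conservation gives:
mg(H + x) = ½kx²
½(4800)x² − (0.082)(9.81)x − (0.082)(9.81)(2.6) = 0
2400x² − 0.8044x − 2.091 = 0
x = [0.8044 + √(0.6471 + 20078)]/(2 × 2400) = 0.02969 m

x = 0.030 m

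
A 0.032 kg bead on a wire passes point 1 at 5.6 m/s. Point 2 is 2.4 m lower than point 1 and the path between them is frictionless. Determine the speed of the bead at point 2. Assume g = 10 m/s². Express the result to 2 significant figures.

Energy conservation between the two points: ½mv₀² + mgh = ½mv²
v² = v₀² + 2gh = (5.6)² + 2(10)(2.4) = 79.360
v = √79.360 = 8.908 m/s

v = 8.9 m/s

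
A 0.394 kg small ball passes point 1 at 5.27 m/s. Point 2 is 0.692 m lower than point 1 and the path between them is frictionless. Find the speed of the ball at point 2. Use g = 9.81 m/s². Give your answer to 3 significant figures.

v = 6.43 m/s

Equating total energy at the two states: ½mv₀² + mgh = ½mv²
v² = v₀² + 2gh = (5.27)² + 2(9.81)(0.692) = 41.350
v = √41.350 = 6.430 m/s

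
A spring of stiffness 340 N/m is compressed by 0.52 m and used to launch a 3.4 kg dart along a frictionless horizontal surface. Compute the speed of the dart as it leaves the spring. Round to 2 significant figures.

v = 5.2 m/s

Conservation of energy: ½kx² = ½mv²
v = x√(k/m) = 0.52 × √(340/3.4) = 5.200 m/s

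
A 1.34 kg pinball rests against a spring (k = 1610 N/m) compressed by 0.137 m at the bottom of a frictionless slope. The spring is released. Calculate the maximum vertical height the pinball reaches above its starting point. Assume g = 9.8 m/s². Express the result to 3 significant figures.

All spring PE becomes gravitational PE at the highest point: ½kx² = mgh
h = kx²/(2mg) = (1610)(0.137)²/(2 × 1.34 × 9.8) = 1.151 m

h = 1.15 m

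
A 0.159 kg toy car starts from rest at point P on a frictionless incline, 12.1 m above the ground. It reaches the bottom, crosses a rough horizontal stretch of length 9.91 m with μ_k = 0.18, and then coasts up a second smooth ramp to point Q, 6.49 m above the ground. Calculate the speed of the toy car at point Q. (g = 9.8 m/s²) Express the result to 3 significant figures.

v = 8.66 m/s

Energy at P: mgh₁ = (0.159)(9.8)(12.1) = 18.854 J
Friction loss: W_f = μ_k mg d = 2.780 J
At Q: ½mv² + mgh₂ = mgh₁ − W_f
½mv² = 18.854 − 2.780 − 10.113 = 5.9620 J
v = √(2 × 5.9620/0.159) = 8.660 m/s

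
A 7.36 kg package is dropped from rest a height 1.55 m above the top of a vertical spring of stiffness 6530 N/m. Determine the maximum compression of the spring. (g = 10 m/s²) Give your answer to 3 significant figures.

x = 0.199 m

Let x be the compression. The total drop is H + x, and the package is instantaneously at rest at max compression, so energy conservation gives:
mg(H + x) = ½kx²
½(6530)x² − (7.36)(10)x − (7.36)(10)(1.55) = 0
3265x² − 73.60x − 114.1 = 0
x = [73.60 + √(5417 + 1.4899e+06)]/(2 × 3265) = 0.1985 m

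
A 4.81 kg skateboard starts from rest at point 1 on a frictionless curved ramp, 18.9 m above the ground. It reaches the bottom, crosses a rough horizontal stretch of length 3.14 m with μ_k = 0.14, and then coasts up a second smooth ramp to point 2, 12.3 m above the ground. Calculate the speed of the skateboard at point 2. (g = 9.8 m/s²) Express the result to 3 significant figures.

Energy at 1: mgh₁ = (4.81)(9.8)(18.9) = 890.91 J
Friction loss: W_f = μ_k mg d = 20.72 J
At 2: ½mv² + mgh₂ = mgh₁ − W_f
½mv² = 890.91 − 20.72 − 579.80 = 290.39 J
v = √(2 × 290.39/4.81) = 10.99 m/s

v = 11.0 m/s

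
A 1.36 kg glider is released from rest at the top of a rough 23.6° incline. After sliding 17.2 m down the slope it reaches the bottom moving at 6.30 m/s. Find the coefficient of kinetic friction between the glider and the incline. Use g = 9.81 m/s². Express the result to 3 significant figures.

μ_k = 0.309

mgh = ½mv² + μ_k (mg cosθ) L, with h = L sinθ
mgL sinθ = 91.870 J; ½mv² = 26.989 J
W_f = 91.870 − 26.989 = 64.88 J
μ_k = W_f/(mg cosθ · L) = 64.88/(12.23 × 17.2) = 0.3085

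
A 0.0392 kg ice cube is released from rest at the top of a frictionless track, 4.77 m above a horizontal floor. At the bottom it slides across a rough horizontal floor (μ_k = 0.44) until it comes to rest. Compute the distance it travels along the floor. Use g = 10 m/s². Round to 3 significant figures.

d = 10.8 m

Energy bookkeeping (friction removes W_f = μ_k N d):
At rest all PE has been dissipated by friction: mgh = μ_k m g d
d = h/μ_k = 4.77/0.44 = 10.84 m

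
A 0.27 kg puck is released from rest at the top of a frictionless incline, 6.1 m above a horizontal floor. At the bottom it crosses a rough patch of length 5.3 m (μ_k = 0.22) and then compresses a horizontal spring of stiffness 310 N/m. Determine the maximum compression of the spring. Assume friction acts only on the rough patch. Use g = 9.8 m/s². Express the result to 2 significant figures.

x = 0.29 m

Initial energy: E₁ = mgh = (0.27)(9.8)(6.1) = 16.141 J
Friction removes W_f = μ_k mg d = (0.22)(0.27)(9.8)(5.3) = 3.085 J
Energy reaching the spring: E = 16.141 − 3.085 = 13.055 J
At max compression ½kx² = E ⇒ x = √(2E/k) = √(2 × 13.055/310) = 0.2902 m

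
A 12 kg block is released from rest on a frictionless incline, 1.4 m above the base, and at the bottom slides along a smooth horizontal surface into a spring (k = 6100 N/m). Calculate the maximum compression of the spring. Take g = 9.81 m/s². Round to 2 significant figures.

Gravitational PE at the top equals spring PE at max compression: mgh = ½kx²
x = √(2mgh/k) = √(2 × 12 × 9.81 × 1.4 / 6100) = 0.2325 m

x = 0.23 m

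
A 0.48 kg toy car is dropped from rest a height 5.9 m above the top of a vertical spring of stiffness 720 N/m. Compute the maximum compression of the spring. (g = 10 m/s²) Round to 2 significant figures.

Take the reference level at the top of the uncompressed spring. At max compression the car has fallen H + x and is momentarily at rest:
mg(H + x) = ½kx²
½(720)x² − (0.48)(10)x − (0.48)(10)(5.9) = 0
360.0x² − 4.800x − 28.32 = 0
x = [4.800 + √(23.04 + 40781)]/(2 × 360.0) = 0.2872 m

x = 0.29 m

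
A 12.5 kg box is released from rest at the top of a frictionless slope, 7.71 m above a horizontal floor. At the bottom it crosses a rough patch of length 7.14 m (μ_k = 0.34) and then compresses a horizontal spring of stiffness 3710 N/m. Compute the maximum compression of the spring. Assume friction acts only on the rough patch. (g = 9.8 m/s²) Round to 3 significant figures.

x = 0.591 m

Initial energy: E₁ = mgh = (12.5)(9.8)(7.71) = 944.48 J
Friction removes W_f = μ_k mg d = (0.34)(12.5)(9.8)(7.14) = 297.4 J
Energy reaching the spring: E = 944.48 − 297.4 = 647.09 J
At max compression ½kx² = E ⇒ x = √(2E/k) = √(2 × 647.09/3710) = 0.5906 m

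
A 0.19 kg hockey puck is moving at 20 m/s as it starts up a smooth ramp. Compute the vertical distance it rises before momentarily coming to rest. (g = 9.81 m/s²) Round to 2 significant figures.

h = 20 m

By energy conservation, ½mv² = mgh
h = v²/(2g) = 20²/(2 × 9.81) = 20.39 m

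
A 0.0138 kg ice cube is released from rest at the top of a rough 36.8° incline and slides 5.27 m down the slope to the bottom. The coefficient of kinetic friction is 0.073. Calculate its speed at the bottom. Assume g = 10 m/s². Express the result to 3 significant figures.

Energy: mgh = ½mv² + W_f, with h = L sinθ and W_f = μ_k (mg cosθ) L
mgh = mgL sinθ = (0.0138)(10)(5.27)sin36.8° = 0.43565 J
W_f = μ_k mg cosθ · L = (0.073)(0.0138)(10)cos36.8°·5.27 = 0.04251 J
½mv² = 0.43565 − 0.04251 = 0.39314 J
v = √(2 × 0.39314/0.0138) = 7.548 m/s

v = 7.55 m/s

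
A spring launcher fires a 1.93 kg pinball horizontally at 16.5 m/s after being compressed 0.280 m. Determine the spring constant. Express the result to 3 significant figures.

Energy stored in the spring equals the launch KE: ½kx² = ½mv²
k = mv²/x² = (1.93)(16.5)²/(0.280)² = 6702 N/m

k = 6700 N/m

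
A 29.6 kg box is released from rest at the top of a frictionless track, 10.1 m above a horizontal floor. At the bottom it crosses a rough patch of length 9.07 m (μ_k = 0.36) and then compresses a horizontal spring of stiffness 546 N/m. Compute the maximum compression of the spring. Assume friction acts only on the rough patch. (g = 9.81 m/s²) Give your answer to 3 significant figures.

Initial energy: E₁ = mgh = (29.6)(9.81)(10.1) = 2932.8 J
Friction removes W_f = μ_k mg d = (0.36)(29.6)(9.81)(9.07) = 948.1 J
Energy reaching the spring: E = 2932.8 − 948.1 = 1984.7 J
At max compression ½kx² = E ⇒ x = √(2E/k) = √(2 × 1984.7/546) = 2.696 m

x = 2.70 m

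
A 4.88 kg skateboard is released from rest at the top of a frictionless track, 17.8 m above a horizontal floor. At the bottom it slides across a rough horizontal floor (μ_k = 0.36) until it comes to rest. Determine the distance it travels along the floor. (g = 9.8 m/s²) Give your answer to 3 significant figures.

Energy bookkeeping (friction removes W_f = μ_k N d):
At rest all PE has been dissipated by friction: mgh = μ_k m g d
d = h/μ_k = 17.8/0.36 = 49.44 m

d = 49.4 m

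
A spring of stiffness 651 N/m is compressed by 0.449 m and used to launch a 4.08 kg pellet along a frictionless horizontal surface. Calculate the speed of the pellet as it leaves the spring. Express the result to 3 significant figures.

Conservation of energy: ½kx² = ½mv²
v = x√(k/m) = 0.449 × √(651/4.08) = 5.672 m/s

v = 5.67 m/s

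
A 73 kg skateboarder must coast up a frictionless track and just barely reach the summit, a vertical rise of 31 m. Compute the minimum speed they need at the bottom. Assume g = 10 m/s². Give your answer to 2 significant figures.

At the top they are momentarily at rest, so all KE converts to PE: ½mv² = mgh
v = √(2gh) = √(2 × 10 × 31) = 24.90 m/s

v = 25 m/s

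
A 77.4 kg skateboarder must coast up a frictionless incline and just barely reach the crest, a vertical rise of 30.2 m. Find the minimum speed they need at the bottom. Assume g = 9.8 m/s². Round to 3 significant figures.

At the top they are momentarily at rest, so all KE converts to PE: ½mv² = mgh
v = √(2gh) = √(2 × 9.8 × 30.2) = 24.33 m/s

v = 24.3 m/s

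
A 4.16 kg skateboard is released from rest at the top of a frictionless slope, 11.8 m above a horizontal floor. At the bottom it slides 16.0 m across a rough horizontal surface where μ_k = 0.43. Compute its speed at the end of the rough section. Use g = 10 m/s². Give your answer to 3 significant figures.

v = 9.92 m/s

Applying the work–energy principle:
mgh = ½mv² + μ_k m g d
W_f = μ_k mg d = (0.43)(4.16)(10)(16.0) = 286.2 J
½mv² = mgh − W_f = 490.88 − 286.2 = 204.67 J
v = √(2 × 204.67/4.16) = 9.920 m/s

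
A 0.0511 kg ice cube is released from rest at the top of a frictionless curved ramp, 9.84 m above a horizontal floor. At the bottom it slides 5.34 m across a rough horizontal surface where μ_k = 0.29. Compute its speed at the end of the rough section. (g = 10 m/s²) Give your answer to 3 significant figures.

Energy at the top = energy at the end + work done against friction:
mgh = ½mv² + μ_k m g d
W_f = μ_k mg d = (0.29)(0.0511)(10)(5.34) = 0.7913 J
½mv² = mgh − W_f = 5.0282 − 0.7913 = 4.2369 J
v = √(2 × 4.2369/0.0511) = 12.88 m/s

v = 12.9 m/s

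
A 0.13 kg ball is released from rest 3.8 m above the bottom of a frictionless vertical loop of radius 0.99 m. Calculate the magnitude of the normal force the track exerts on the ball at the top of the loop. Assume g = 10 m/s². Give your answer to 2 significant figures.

Energy from release to top (height 2r): mgh = ½mv_top² + mg(2r)
v_top² = 2g(h − 2r) = 2(10)(3.8 − 1.980) = 36.400 m²/s²
At the top, both N and weight point toward the centre: N + mg = mv_top²/r
N = m(v_top²/r − g) = 0.13(36.400/0.99 − 10) = 3.480 N

N = 3.5 N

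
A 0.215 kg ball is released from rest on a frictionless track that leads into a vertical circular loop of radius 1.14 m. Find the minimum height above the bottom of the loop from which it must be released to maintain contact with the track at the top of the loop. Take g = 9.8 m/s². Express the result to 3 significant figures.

At the top, for minimum speed gravity alone supplies the centripetal force: mg = mv_top²/r ⇒ v_top² = gr = 11.17 m²/s²
Energy conservation from release height h to the top (height 2r): mgh = ½mv_top² + mg(2r)
h = v_top²/(2g) + 2r = r/2 + 2r = 5r/2 = 2.850 m

h = 2.85 m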